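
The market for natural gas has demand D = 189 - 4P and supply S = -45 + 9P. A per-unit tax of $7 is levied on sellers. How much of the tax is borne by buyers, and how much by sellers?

Pre-tax equilibrium: P* = 18, Q* = 117.
Tax on sellers shifts supply to S = -45 + 9(P − 7) = -108 + 9P.
189 - 4P = -108 + 9P gives buyer price Pb = 297/13; sellers receive Ps = 297/13 − 7 = 206/13.
New quantity: Q = 189 − 4(297/13) = 1269/13.
Buyer burden = 297/13 − 18 = 63/13; seller burden = 18 − 206/13 = 28/13.

Buyers bear 63/13, sellers bear 28/13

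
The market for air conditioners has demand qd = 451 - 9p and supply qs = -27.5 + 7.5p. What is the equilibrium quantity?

Set qd = qs: 451 - 9p = -27.5 + 7.5p.
478.5 = 16.5p, so p* = 29.
q* = 451 − 9(29) = 190.

q* = 190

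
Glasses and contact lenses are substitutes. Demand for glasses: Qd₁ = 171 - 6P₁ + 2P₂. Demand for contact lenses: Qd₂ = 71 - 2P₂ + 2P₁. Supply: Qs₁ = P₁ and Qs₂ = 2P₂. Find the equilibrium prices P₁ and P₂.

Market 1: 171 - 6P₁ + 2P₂ = P₁ → 7P₁ - 2P₂ = 171.
Market 2: 4P₂ - 2P₁ = 71.
Eliminating P₂: 4×(1) + 2×(2) gives 24P₁ = 826, so P₁ = 413/12.
Back-substitute into (2): P₂ = (71 + 2×413/12) / 4 = 839/24.

P₁ = 413/12, P₂ = 839/24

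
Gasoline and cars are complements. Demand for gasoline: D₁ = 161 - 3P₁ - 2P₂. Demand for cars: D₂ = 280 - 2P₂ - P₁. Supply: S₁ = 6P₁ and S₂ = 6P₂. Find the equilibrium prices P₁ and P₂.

P₁ = 10.4, P₂ = 33.7

Market 1: 161 - 3P₁ - 2P₂ = 6P₁ → 9P₁ + 2P₂ = 161.
Market 2: 8P₂ + P₁ = 280.
Eliminating P₂: 8×(1) − 2×(2) gives 70P₁ = 728, so P₁ = 10.4.
Back-substitute into (2): P₂ = (280 − 1×10.4) / 8 = 33.7.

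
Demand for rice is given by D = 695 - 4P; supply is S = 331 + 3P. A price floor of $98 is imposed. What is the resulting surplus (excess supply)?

Surplus = 322

Equilibrium price would be P* = 52, so the floor at 98 binds.
At P = 98: D = 303, S = 625.
Surplus = 625 − 303 = 322.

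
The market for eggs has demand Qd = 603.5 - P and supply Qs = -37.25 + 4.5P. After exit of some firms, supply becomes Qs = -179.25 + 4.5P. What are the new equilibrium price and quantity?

P' = 3131/22, Q' = 5073/11

Original equilibrium: P* = 116.5, Q* = 487.
New equilibrium: 603.5 - P = -179.25 + 4.5P, so 782.75 = 5.5P and P' = 3131/22; Q' = 603.5 − 1(3131/22) = 5073/11.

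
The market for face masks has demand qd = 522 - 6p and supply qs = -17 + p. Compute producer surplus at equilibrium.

Equilibrium: 522 - 6p = -17 + p gives p* = 77, q* = 60.
Supply starts at p = 17 (where qs = 0).
PS = ½(77 − 17)(60) = 1800.

Producer surplus = 1800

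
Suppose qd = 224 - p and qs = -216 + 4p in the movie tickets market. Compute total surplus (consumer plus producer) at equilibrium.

Equilibrium: 224 - p = -216 + 4p gives p* = 88, q* = 136.
Demand choke price: p = 224; supply starts at p = 54.
CS = ½(224 − 88)(136) = 9248; PS = ½(88 − 54)(136) = 2312.

Total surplus = 11560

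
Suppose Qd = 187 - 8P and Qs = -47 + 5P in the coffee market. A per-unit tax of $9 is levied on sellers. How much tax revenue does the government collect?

Tax revenue = 1791/13

Pre-tax equilibrium: P* = 18, Q* = 43.
Tax on sellers shifts supply to Qs = -47 + 5(P − 9) = -92 + 5P.
187 - 8P = -92 + 5P gives buyer price Pb = 279/13; sellers receive Ps = 279/13 − 9 = 162/13.
New quantity: Q = 187 − 8(279/13) = 199/13.
Revenue = 9 × 199/13 = 1791/13.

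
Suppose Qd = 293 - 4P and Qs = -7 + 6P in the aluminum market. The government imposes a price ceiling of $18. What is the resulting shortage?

Equilibrium price would be P* = 30, so the ceiling at 18 binds.
At P = 18: Qd = 293 − 4(18) = 221, Qs = -7 + 6(18) = 101.
Shortage = 221 − 101 = 120.

Shortage = 120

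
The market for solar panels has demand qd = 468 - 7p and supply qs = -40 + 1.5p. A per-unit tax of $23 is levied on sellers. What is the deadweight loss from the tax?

Pre-tax equilibrium: p* = 1016/17, q* = 844/17.
Tax on sellers shifts supply to qs = -40 + 1.5(p − 23) = -74.5 + 1.5p.
468 - 7p = -74.5 + 1.5p gives buyer price pb = 1085/17; sellers receive ps = 1085/17 − 23 = 694/17.
New quantity: q = 468 − 7(1085/17) = 361/17.
DWL = ½ × 23 × (844/17 − 361/17) = 11109/34.

Deadweight loss = 11109/34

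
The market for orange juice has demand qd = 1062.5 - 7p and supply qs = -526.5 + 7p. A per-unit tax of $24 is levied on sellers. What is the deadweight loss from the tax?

Pre-tax equilibrium: p* = 113.5, q* = 268.
Tax on sellers shifts supply to qs = -526.5 + 7(p − 24) = -694.5 + 7p.
1062.5 - 7p = -694.5 + 7p gives buyer price pb = 125.5; sellers receive ps = 125.5 − 24 = 101.5.
New quantity: q = 1062.5 − 7(125.5) = 184.
DWL = ½ × 24 × (268 − 184) = 1008.

Deadweight loss = 1008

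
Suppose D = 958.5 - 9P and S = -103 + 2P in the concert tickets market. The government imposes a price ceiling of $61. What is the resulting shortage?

Equilibrium price would be P* = 96.5, so the ceiling at 61 binds.
At P = 61: D = 958.5 − 9(61) = 409.5, S = -103 + 2(61) = 19.
Shortage = 409.5 − 19 = 390.5.

Shortage = 390.5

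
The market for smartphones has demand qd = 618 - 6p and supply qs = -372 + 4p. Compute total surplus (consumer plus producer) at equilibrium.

Total surplus = 120

Equilibrium: 618 - 6p = -372 + 4p gives p* = 99, q* = 24.
Demand choke price: p = 103; supply starts at p = 93.
CS = ½(103 − 99)(24) = 48; PS = ½(99 − 93)(24) = 72.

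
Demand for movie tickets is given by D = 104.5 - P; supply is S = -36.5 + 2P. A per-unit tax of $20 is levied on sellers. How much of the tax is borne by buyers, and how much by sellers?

Pre-tax equilibrium: P* = 47, Q* = 57.5.
Tax on sellers shifts supply to S = -36.5 + 2(P − 20) = -76.5 + 2P.
104.5 - P = -76.5 + 2P gives buyer price Pb = 181/3; sellers receive Ps = 181/3 − 20 = 121/3.
New quantity: Q = 104.5 − 1(181/3) = 265/6.
Buyer burden = 181/3 − 47 = 40/3; seller burden = 47 − 121/3 = 20/3.

Buyers bear 40/3, sellers bear 20/3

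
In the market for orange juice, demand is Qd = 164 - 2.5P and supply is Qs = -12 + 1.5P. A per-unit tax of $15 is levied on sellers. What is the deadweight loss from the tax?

Pre-tax equilibrium: P* = 44, Q* = 54.
Tax on sellers shifts supply to Qs = -12 + 1.5(P − 15) = -34.5 + 1.5P.
164 - 2.5P = -34.5 + 1.5P gives buyer price Pb = 49.625; sellers receive Ps = 49.625 − 15 = 34.625.
New quantity: Q = 164 − 2.5(49.625) = 39.9375.
DWL = ½ × 15 × (54 − 39.9375) = 105.46875.

Deadweight loss = 105.46875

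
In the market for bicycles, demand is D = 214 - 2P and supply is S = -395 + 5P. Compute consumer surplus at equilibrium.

Equilibrium: 214 - 2P = -395 + 5P gives P* = 87, Q* = 40.
Demand choke price (D = 0): P = 107.
CS = ½(107 − 87)(40) = 400.

Consumer surplus = 400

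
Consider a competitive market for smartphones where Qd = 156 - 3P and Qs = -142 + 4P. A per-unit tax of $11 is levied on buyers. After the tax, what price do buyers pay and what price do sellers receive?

Buyers pay 342/7, sellers receive 265/7

Pre-tax equilibrium: P* = 298/7, Q* = 198/7.
Tax on buyers shifts demand to Qd = 156 − 3(P + 11) = 123 - 3P.
123 - 3P = -142 + 4P gives seller price Ps = 265/7; buyers pay Pb = 265/7 + 11 = 342/7.
New quantity: Q = 156 − 3(342/7) = 66/7.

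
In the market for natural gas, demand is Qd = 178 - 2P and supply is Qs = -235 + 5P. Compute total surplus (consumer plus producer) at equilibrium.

Equilibrium: 178 - 2P = -235 + 5P gives P* = 59, Q* = 60.
Demand choke price: P = 89; supply starts at P = 47.
CS = ½(89 − 59)(60) = 900; PS = ½(59 − 47)(60) = 360.

Total surplus = 1260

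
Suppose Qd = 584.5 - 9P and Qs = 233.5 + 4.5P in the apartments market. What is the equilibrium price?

P* = 26

Set Qd = Qs: 584.5 - 9P = 233.5 + 4.5P.
351 = 13.5P, so P* = 26.
Q* = 584.5 − 9(26) = 350.5.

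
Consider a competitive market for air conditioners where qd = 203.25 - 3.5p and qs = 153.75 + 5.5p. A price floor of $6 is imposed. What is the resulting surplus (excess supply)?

Equilibrium price would be p* = 5.5, so the floor at 6 binds.
At p = 6: qd = 182.25, qs = 186.75.
Surplus = 186.75 − 182.25 = 4.5.

Surplus = 4.5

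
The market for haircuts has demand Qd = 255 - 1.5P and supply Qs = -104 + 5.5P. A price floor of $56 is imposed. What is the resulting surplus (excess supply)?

Surplus = 33

Equilibrium price would be P* = 359/7, so the floor at 56 binds.
At P = 56: Qd = 171, Qs = 204.
Surplus = 204 − 171 = 33.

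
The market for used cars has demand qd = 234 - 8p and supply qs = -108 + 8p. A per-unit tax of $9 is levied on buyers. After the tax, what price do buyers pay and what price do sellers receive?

Buyers pay $25.875, sellers receive $16.875

Pre-tax equilibrium: p* = 21.375, q* = 63.
Tax on buyers shifts demand to qd = 234 − 8(p + 9) = 162 - 8p.
162 - 8p = -108 + 8p gives seller price ps = 16.875; buyers pay pb = 16.875 + 9 = 25.875.
New quantity: q = 234 − 8(25.875) = 27.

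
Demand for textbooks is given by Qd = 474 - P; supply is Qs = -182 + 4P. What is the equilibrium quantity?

Q* = 342.8

Set Qd = Qs: 474 - P = -182 + 4P.
656 = 5P, so P* = 131.2.
Q* = 474 − 1(131.2) = 342.8.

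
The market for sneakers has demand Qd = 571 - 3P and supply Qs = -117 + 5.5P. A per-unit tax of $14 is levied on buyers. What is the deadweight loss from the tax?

Pre-tax equilibrium: P* = 1376/17, Q* = 5579/17.
Tax on buyers shifts demand to Qd = 571 − 3(P + 14) = 529 - 3P.
529 - 3P = -117 + 5.5P gives seller price Ps = 76; buyers pay Pb = 76 + 14 = 90.
New quantity: Q = 571 − 3(90) = 301.
DWL = ½ × 14 × (5579/17 − 301) = 3234/17.

Deadweight loss = 3234/17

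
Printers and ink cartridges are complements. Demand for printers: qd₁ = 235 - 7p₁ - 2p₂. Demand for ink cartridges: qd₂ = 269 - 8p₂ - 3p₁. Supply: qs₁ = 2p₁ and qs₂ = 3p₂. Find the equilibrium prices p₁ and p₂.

Market 1: 235 - 7p₁ - 2p₂ = 2p₁ → 9p₁ + 2p₂ = 235.
Market 2: 11p₂ + 3p₁ = 269.
Eliminating p₂: 11×(1) − 2×(2) gives 93p₁ = 2047, so p₁ = 2047/93.
Back-substitute into (2): p₂ = (269 − 3×2047/93) / 11 = 572/31.

p₁ = 2047/93, p₂ = 572/31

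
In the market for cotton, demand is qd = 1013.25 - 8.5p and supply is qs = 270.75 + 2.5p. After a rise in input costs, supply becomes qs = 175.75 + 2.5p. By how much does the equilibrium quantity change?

Δq = -1615/22

Original equilibrium: p* = 67.5, q* = 439.5.
New equilibrium: 1013.25 - 8.5p = 175.75 + 2.5p, so 837.5 = 11p and p' = 1675/22; q' = 1013.25 − 8.5(1675/22) = 4027/11.
Change in quantity: 4027/11 − 439.5 = -1615/22.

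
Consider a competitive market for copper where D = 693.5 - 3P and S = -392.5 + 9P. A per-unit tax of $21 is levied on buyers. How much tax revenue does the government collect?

Tax revenue = 7869.75

Pre-tax equilibrium: P* = 90.5, Q* = 422.
Tax on buyers shifts demand to D = 693.5 − 3(P + 21) = 630.5 - 3P.
630.5 - 3P = -392.5 + 9P gives seller price Ps = 85.25; buyers pay Pb = 85.25 + 21 = 106.25.
New quantity: Q = 693.5 − 3(106.25) = 374.75.
Revenue = 21 × 374.75 = 7869.75.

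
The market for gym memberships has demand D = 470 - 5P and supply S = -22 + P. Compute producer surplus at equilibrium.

Producer surplus = 1800

Equilibrium: 470 - 5P = -22 + P gives P* = 82, Q* = 60.
Supply starts at P = 22 (where S = 0).
PS = ½(82 − 22)(60) = 1800.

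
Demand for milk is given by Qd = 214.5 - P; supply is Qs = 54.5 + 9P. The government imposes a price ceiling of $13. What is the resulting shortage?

Shortage = 30

Equilibrium price would be P* = 16, so the ceiling at 13 binds.
At P = 13: Qd = 214.5 − 1(13) = 201.5, Qs = 54.5 + 9(13) = 171.5.
Shortage = 201.5 − 171.5 = 30.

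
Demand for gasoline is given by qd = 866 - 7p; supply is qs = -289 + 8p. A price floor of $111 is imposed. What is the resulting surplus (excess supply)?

Equilibrium price would be p* = 77, so the floor at 111 binds.
At p = 111: qd = 89, qs = 599.
Surplus = 599 − 89 = 510.

Surplus = 510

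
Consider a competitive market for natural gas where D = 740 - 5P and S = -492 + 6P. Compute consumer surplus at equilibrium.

Consumer surplus = 3240

Equilibrium: 740 - 5P = -492 + 6P gives P* = 112, Q* = 180.
Demand choke price (D = 0): P = 148.
CS = ½(148 − 112)(180) = 3240.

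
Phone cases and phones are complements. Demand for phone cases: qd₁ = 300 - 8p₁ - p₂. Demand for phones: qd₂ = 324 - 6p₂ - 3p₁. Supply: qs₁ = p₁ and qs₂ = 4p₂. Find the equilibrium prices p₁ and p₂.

p₁ = 892/29, p₂ = 672/29

Market 1: 300 - 8p₁ - p₂ = p₁ → 9p₁ + p₂ = 300.
Market 2: 10p₂ + 3p₁ = 324.
Eliminating p₂: 10×(1) − 1×(2) gives 87p₁ = 2676, so p₁ = 892/29.
Back-substitute into (2): p₂ = (324 − 3×892/29) / 10 = 672/29.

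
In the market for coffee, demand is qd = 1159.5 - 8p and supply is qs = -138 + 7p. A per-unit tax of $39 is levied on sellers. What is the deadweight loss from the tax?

Pre-tax equilibrium: p* = 86.5, q* = 467.5.
Tax on sellers shifts supply to qs = -138 + 7(p − 39) = -411 + 7p.
1159.5 - 8p = -411 + 7p gives buyer price pb = 104.7; sellers receive ps = 104.7 − 39 = 65.7.
New quantity: q = 1159.5 − 8(104.7) = 321.9.
DWL = ½ × 39 × (467.5 − 321.9) = 2839.2.

Deadweight loss = 2839.2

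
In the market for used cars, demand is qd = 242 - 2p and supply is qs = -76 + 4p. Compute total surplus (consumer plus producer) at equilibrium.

Equilibrium: 242 - 2p = -76 + 4p gives p* = 53, q* = 136.
Demand choke price: p = 121; supply starts at p = 19.
CS = ½(121 − 53)(136) = 4624; PS = ½(53 − 19)(136) = 2312.

Total surplus = 6936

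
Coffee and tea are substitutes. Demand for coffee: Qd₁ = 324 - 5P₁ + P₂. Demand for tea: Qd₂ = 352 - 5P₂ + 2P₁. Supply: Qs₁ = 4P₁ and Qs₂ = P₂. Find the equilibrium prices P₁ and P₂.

P₁ = 574/13, P₂ = 954/13

Market 1: 324 - 5P₁ + P₂ = 4P₁ → 9P₁ - P₂ = 324.
Market 2: 6P₂ - 2P₁ = 352.
Eliminating P₂: 6×(1) + 1×(2) gives 52P₁ = 2296, so P₁ = 574/13.
Back-substitute into (2): P₂ = (352 + 2×574/13) / 6 = 954/13.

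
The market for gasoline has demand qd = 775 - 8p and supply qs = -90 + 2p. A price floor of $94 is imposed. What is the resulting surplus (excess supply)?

Equilibrium price would be p* = 86.5, so the floor at 94 binds.
At p = 94: qd = 23, qs = 98.
Surplus = 98 − 23 = 75.

Surplus = 75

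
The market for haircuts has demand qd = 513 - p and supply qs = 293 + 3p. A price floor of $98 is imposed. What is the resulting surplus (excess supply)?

Surplus = 172

Equilibrium price would be p* = 55, so the floor at 98 binds.
At p = 98: qd = 415, qs = 587.
Surplus = 587 − 415 = 172.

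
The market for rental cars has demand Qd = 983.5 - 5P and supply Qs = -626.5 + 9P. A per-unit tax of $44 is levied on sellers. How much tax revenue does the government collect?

Tax revenue = 82258/7

Pre-tax equilibrium: P* = 115, Q* = 408.5.
Tax on sellers shifts supply to Qs = -626.5 + 9(P − 44) = -1022.5 + 9P.
983.5 - 5P = -1022.5 + 9P gives buyer price Pb = 1003/7; sellers receive Ps = 1003/7 − 44 = 695/7.
New quantity: Q = 983.5 − 5(1003/7) = 3739/14.
Revenue = 44 × 3739/14 = 82258/7.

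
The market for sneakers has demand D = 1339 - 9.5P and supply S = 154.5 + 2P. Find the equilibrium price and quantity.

P* = 103, Q* = 360.5

Set D = S: 1339 - 9.5P = 154.5 + 2P.
1184.5 = 11.5P, so P* = 103.
Q* = 1339 − 9.5(103) = 360.5.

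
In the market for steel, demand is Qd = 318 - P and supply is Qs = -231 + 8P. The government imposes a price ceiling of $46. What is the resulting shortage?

Equilibrium price would be P* = 61, so the ceiling at 46 binds.
At P = 46: Qd = 318 − 1(46) = 272, Qs = -231 + 8(46) = 137.
Shortage = 272 − 137 = 135.

Shortage = 135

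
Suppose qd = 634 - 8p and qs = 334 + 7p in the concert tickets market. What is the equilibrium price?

p* = 20

Set qd = qs: 634 - 8p = 334 + 7p.
300 = 15p, so p* = 20.
q* = 634 − 8(20) = 474.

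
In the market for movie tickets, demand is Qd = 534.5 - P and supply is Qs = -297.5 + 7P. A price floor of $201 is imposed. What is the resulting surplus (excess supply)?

Equilibrium price would be P* = 104, so the floor at 201 binds.
At P = 201: Qd = 333.5, Qs = 1109.5.
Surplus = 1109.5 − 333.5 = 776.

Surplus = 776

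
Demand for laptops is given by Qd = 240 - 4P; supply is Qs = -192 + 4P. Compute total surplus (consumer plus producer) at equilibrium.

Equilibrium: 240 - 4P = -192 + 4P gives P* = 54, Q* = 24.
Demand choke price: P = 60; supply starts at P = 48.
CS = ½(60 − 54)(24) = 72; PS = ½(54 − 48)(24) = 72.

Total surplus = 144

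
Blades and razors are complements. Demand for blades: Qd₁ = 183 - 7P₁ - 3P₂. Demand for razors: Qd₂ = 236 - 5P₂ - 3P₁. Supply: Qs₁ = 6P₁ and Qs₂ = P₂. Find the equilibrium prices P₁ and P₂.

P₁ = 130/23, P₂ = 2519/69

Market 1: 183 - 7P₁ - 3P₂ = 6P₁ → 13P₁ + 3P₂ = 183.
Market 2: 6P₂ + 3P₁ = 236.
Eliminating P₂: 6×(1) − 3×(2) gives 69P₁ = 390, so P₁ = 130/23.
Back-substitute into (2): P₂ = (236 − 3×130/23) / 6 = 2519/69.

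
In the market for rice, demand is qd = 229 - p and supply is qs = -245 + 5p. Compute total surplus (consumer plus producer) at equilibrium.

Equilibrium: 229 - p = -245 + 5p gives p* = 79, q* = 150.
Demand choke price: p = 229; supply starts at p = 49.
CS = ½(229 − 79)(150) = 11250; PS = ½(79 − 49)(150) = 2250.

Total surplus = 13500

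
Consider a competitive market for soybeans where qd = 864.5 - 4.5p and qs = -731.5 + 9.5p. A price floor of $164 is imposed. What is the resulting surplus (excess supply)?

Equilibrium price would be p* = 114, so the floor at 164 binds.
At p = 164: qd = 126.5, qs = 826.5.
Surplus = 826.5 − 126.5 = 700.

Surplus = 700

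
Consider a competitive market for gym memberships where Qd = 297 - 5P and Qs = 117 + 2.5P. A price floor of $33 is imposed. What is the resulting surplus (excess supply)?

Equilibrium price would be P* = 24, so the floor at 33 binds.
At P = 33: Qd = 132, Qs = 199.5.
Surplus = 199.5 − 132 = 67.5.

Surplus = 67.5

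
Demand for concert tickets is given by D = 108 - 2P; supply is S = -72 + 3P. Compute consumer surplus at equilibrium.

Consumer surplus = 324

Equilibrium: 108 - 2P = -72 + 3P gives P* = 36, Q* = 36.
Demand choke price (D = 0): P = 54.
CS = ½(54 − 36)(36) = 324.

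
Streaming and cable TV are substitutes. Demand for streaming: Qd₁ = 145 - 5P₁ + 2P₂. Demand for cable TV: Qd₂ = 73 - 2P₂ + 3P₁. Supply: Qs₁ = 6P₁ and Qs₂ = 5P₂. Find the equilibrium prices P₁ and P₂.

Market 1: 145 - 5P₁ + 2P₂ = 6P₁ → 11P₁ - 2P₂ = 145.
Market 2: 7P₂ - 3P₁ = 73.
Eliminating P₂: 7×(1) + 2×(2) gives 71P₁ = 1161, so P₁ = 1161/71.
Back-substitute into (2): P₂ = (73 + 3×1161/71) / 7 = 1238/71.

P₁ = 1161/71, P₂ = 1238/71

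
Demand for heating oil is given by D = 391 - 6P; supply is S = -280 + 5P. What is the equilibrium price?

Set D = S: 391 - 6P = -280 + 5P.
671 = 11P, so P* = 61.
Q* = 391 − 6(61) = 25.

P* = 61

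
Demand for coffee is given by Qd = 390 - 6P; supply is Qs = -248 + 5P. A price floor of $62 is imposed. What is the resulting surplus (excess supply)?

Surplus = 44

Equilibrium price would be P* = 58, so the floor at 62 binds.
At P = 62: Qd = 18, Qs = 62.
Surplus = 62 − 18 = 44.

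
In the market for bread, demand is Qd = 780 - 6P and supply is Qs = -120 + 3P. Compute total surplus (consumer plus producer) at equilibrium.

Equilibrium: 780 - 6P = -120 + 3P gives P* = 100, Q* = 180.
Demand choke price: P = 130; supply starts at P = 40.
CS = ½(130 − 100)(180) = 2700; PS = ½(100 − 40)(180) = 5400.

Total surplus = 8100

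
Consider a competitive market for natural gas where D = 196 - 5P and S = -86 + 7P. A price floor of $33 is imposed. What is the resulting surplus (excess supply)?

Equilibrium price would be P* = 23.5, so the floor at 33 binds.
At P = 33: D = 31, S = 145.
Surplus = 145 − 31 = 114.

Surplus = 114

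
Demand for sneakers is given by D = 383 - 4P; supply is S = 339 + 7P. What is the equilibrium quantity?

Set D = S: 383 - 4P = 339 + 7P.
44 = 11P, so P* = 4.
Q* = 383 − 4(4) = 367.

Q* = 367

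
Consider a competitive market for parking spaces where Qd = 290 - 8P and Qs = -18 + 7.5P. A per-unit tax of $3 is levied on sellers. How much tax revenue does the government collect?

Pre-tax equilibrium: P* = 616/31, Q* = 4062/31.
Tax on sellers shifts supply to Qs = -18 + 7.5(P − 3) = -40.5 + 7.5P.
290 - 8P = -40.5 + 7.5P gives buyer price Pb = 661/31; sellers receive Ps = 661/31 − 3 = 568/31.
New quantity: Q = 290 − 8(661/31) = 3702/31.
Revenue = 3 × 3702/31 = 11106/31.

Tax revenue = 11106/31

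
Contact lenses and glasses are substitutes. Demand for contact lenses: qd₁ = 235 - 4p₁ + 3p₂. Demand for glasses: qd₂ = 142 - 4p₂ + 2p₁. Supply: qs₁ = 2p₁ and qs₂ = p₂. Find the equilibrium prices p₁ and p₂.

Market 1: 235 - 4p₁ + 3p₂ = 2p₁ → 6p₁ - 3p₂ = 235.
Market 2: 5p₂ - 2p₁ = 142.
Eliminating p₂: 5×(1) + 3×(2) gives 24p₁ = 1601, so p₁ = 1601/24.
Back-substitute into (2): p₂ = (142 + 2×1601/24) / 5 = 661/12.

p₁ = 1601/24, p₂ = 661/12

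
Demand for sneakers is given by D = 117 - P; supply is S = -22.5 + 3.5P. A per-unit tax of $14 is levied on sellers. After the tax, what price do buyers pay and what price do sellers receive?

Buyers pay 377/9, sellers receive 251/9

Pre-tax equilibrium: P* = 31, Q* = 86.
Tax on sellers shifts supply to S = -22.5 + 3.5(P − 14) = -71.5 + 3.5P.
117 - P = -71.5 + 3.5P gives buyer price Pb = 377/9; sellers receive Ps = 377/9 − 14 = 251/9.
New quantity: Q = 117 − 1(377/9) = 676/9.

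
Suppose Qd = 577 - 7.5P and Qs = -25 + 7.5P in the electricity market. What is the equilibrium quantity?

Q* = 276

Set Qd = Qs: 577 - 7.5P = -25 + 7.5P.
602 = 15P, so P* = 602/15.
Q* = 577 − 7.5(602/15) = 276.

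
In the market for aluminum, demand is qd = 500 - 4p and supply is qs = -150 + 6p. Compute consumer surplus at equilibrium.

Equilibrium: 500 - 4p = -150 + 6p gives p* = 65, q* = 240.
Demand choke price (qd = 0): p = 125.
CS = ½(125 − 65)(240) = 7200.

Consumer surplus = 7200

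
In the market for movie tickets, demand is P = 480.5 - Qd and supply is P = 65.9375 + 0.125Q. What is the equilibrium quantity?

Q* = 368.5

Set the two price expressions equal: 480.5 - Q = 65.9375 + 0.125Q.
414.5625 = 1.125Q, so Q* = 368.5.
P* = 480.5 − (1)(368.5) = 112.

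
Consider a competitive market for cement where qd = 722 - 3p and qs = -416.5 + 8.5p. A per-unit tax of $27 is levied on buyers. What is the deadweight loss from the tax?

Pre-tax equilibrium: p* = 99, q* = 425.
Tax on buyers shifts demand to qd = 722 − 3(p + 27) = 641 - 3p.
641 - 3p = -416.5 + 8.5p gives seller price ps = 2115/23; buyers pay pb = 2115/23 + 27 = 2736/23.
New quantity: q = 722 − 3(2736/23) = 8398/23.
DWL = ½ × 27 × (425 − 8398/23) = 37179/46.

Deadweight loss = 37179/46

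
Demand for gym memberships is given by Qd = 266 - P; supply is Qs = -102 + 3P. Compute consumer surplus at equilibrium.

Consumer surplus = 15138

Equilibrium: 266 - P = -102 + 3P gives P* = 92, Q* = 174.
Demand choke price (Qd = 0): P = 266.
CS = ½(266 − 92)(174) = 15138.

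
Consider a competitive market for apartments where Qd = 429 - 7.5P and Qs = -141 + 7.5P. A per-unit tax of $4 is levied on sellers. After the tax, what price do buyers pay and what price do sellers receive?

Buyers pay $40, sellers receive $36

Pre-tax equilibrium: P* = 38, Q* = 144.
Tax on sellers shifts supply to Qs = -141 + 7.5(P − 4) = -171 + 7.5P.
429 - 7.5P = -171 + 7.5P gives buyer price Pb = 40; sellers receive Ps = 40 − 4 = 36.
New quantity: Q = 429 − 7.5(40) = 129.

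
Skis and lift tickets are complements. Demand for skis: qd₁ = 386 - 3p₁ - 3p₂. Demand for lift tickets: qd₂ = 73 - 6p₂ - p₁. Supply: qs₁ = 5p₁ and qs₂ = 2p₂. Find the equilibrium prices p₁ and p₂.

p₁ = 2869/61, p₂ = 198/61

Market 1: 386 - 3p₁ - 3p₂ = 5p₁ → 8p₁ + 3p₂ = 386.
Market 2: 8p₂ + p₁ = 73.
Eliminating p₂: 8×(1) − 3×(2) gives 61p₁ = 2869, so p₁ = 2869/61.
Back-substitute into (2): p₂ = (73 − 1×2869/61) / 8 = 198/61.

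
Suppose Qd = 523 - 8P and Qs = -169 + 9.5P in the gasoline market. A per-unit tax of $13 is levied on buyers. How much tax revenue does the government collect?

Tax revenue = 1952.6

Pre-tax equilibrium: P* = 1384/35, Q* = 7233/35.
Tax on buyers shifts demand to Qd = 523 − 8(P + 13) = 419 - 8P.
419 - 8P = -169 + 9.5P gives seller price Ps = 33.6; buyers pay Pb = 33.6 + 13 = 46.6.
New quantity: Q = 523 − 8(46.6) = 150.2.
Revenue = 13 × 150.2 = 1952.6.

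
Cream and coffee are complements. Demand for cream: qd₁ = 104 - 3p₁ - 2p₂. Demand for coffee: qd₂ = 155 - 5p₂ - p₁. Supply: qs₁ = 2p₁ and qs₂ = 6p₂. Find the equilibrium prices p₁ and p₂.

p₁ = 834/53, p₂ = 671/53

Market 1: 104 - 3p₁ - 2p₂ = 2p₁ → 5p₁ + 2p₂ = 104.
Market 2: 11p₂ + p₁ = 155.
Eliminating p₂: 11×(1) − 2×(2) gives 53p₁ = 834, so p₁ = 834/53.
Back-substitute into (2): p₂ = (155 − 1×834/53) / 11 = 671/53.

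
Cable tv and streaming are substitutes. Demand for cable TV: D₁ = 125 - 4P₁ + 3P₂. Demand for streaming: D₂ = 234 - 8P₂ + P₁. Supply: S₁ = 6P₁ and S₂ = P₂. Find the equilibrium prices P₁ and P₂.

P₁ = 21, P₂ = 85/3

Market 1: 125 - 4P₁ + 3P₂ = 6P₁ → 10P₁ - 3P₂ = 125.
Market 2: 9P₂ - P₁ = 234.
Eliminating P₂: 9×(1) + 3×(2) gives 87P₁ = 1827, so P₁ = 21.
Back-substitute into (2): P₂ = (234 + 1×21) / 9 = 85/3.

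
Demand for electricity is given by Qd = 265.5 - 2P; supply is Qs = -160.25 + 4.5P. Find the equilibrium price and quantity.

P* = 65.5, Q* = 134.5

Set Qd = Qs: 265.5 - 2P = -160.25 + 4.5P.
425.75 = 6.5P, so P* = 65.5.
Q* = 265.5 − 2(65.5) = 134.5.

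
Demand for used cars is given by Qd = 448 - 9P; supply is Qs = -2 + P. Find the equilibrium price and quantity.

Set Qd = Qs: 448 - 9P = -2 + P.
450 = 10P, so P* = 45.
Q* = 448 − 9(45) = 43.

P* = 45, Q* = 43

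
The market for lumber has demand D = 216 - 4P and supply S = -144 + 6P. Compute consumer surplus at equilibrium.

Equilibrium: 216 - 4P = -144 + 6P gives P* = 36, Q* = 72.
Demand choke price (D = 0): P = 54.
CS = ½(54 − 36)(72) = 648.

Consumer surplus = 648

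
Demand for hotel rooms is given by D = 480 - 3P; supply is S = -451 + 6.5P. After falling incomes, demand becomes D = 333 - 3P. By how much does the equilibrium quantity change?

Original equilibrium: P* = 98, Q* = 186.
New equilibrium: 333 - 3P = -451 + 6.5P, so 784 = 9.5P and P' = 1568/19; Q' = 333 − 3(1568/19) = 1623/19.
Change in quantity: 1623/19 − 186 = -1911/19.

ΔQ = -1911/19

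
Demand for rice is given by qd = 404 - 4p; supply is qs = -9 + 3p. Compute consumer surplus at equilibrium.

Equilibrium: 404 - 4p = -9 + 3p gives p* = 59, q* = 168.
Demand choke price (qd = 0): p = 101.
CS = ½(101 − 59)(168) = 3528.

Consumer surplus = 3528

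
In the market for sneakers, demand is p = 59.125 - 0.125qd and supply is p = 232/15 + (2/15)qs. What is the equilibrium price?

p* = 38

Set the two price expressions equal: 59.125 - 0.125q = 232/15 + (2/15)q.
5239/120 = (31/120)q, so q* = 169.
p* = 59.125 − (0.125)(169) = 38.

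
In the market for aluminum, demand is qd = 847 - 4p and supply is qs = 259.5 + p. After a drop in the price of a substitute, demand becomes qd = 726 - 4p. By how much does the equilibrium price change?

Δp = -24.2

Original equilibrium: p* = 117.5, q* = 377.
New equilibrium: 726 - 4p = 259.5 + p, so 466.5 = 5p and p' = 93.3; q' = 726 − 4(93.3) = 352.8.
Change in price: 93.3 − 117.5 = -24.2.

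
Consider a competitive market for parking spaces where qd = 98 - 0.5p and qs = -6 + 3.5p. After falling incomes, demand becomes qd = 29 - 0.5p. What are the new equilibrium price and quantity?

Original equilibrium: p* = 26, q* = 85.
New equilibrium: 29 - 0.5p = -6 + 3.5p, so 35 = 4p and p' = 8.75; q' = 29 − 0.5(8.75) = 24.625.

p' = 8.75, q' = 24.625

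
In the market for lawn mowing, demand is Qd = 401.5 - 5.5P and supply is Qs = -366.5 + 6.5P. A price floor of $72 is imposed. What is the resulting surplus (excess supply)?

Surplus = 96

Equilibrium price would be P* = 64, so the floor at 72 binds.
At P = 72: Qd = 5.5, Qs = 101.5.
Surplus = 101.5 − 5.5 = 96.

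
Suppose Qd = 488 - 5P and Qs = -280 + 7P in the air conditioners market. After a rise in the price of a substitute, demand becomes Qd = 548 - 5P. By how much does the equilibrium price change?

Original equilibrium: P* = 64, Q* = 168.
New equilibrium: 548 - 5P = -280 + 7P, so 828 = 12P and P' = 69; Q' = 548 − 5(69) = 203.
Change in price: 69 − 64 = 5.

ΔP = 5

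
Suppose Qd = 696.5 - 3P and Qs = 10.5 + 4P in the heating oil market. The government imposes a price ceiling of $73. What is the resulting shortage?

Shortage = 175

Equilibrium price would be P* = 98, so the ceiling at 73 binds.
At P = 73: Qd = 696.5 − 3(73) = 477.5, Qs = 10.5 + 4(73) = 302.5.
Shortage = 477.5 − 302.5 = 175.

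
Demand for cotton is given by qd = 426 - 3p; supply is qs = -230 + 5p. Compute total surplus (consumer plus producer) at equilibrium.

Total surplus = 8640

Equilibrium: 426 - 3p = -230 + 5p gives p* = 82, q* = 180.
Demand choke price: p = 142; supply starts at p = 46.
CS = ½(142 − 82)(180) = 5400; PS = ½(82 − 46)(180) = 3240.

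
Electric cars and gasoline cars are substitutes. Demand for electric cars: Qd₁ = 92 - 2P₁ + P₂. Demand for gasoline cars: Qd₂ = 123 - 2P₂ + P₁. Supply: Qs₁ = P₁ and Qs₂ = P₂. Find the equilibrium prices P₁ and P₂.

Market 1: 92 - 2P₁ + P₂ = P₁ → 3P₁ - P₂ = 92.
Market 2: 3P₂ - P₁ = 123.
Eliminating P₂: 3×(1) + 1×(2) gives 8P₁ = 399, so P₁ = 49.875.
Back-substitute into (2): P₂ = (123 + 1×49.875) / 3 = 57.625.

P₁ = 49.875, P₂ = 57.625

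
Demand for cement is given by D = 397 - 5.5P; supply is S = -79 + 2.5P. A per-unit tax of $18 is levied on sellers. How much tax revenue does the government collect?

Tax revenue = 698.625

Pre-tax equilibrium: P* = 59.5, Q* = 69.75.
Tax on sellers shifts supply to S = -79 + 2.5(P − 18) = -124 + 2.5P.
397 - 5.5P = -124 + 2.5P gives buyer price Pb = 65.125; sellers receive Ps = 65.125 − 18 = 47.125.
New quantity: Q = 397 − 5.5(65.125) = 38.8125.
Revenue = 18 × 38.8125 = 698.625.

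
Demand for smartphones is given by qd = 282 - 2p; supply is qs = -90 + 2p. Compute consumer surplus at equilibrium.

Consumer surplus = 2304

Equilibrium: 282 - 2p = -90 + 2p gives p* = 93, q* = 96.
Demand choke price (qd = 0): p = 141.
CS = ½(141 − 93)(96) = 2304.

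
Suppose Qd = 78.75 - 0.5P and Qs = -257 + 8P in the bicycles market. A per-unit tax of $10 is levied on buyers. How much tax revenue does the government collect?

Tax revenue = 9230/17

Pre-tax equilibrium: P* = 39.5, Q* = 59.
Tax on buyers shifts demand to Qd = 78.75 − 0.5(P + 10) = 73.75 - 0.5P.
73.75 - 0.5P = -257 + 8P gives seller price Ps = 1323/34; buyers pay Pb = 1323/34 + 10 = 1663/34.
New quantity: Q = 78.75 − 0.5(1663/34) = 923/17.
Revenue = 10 × 923/17 = 9230/17.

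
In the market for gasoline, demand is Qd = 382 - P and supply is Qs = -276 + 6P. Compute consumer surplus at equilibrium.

Consumer surplus = 41472

Equilibrium: 382 - P = -276 + 6P gives P* = 94, Q* = 288.
Demand choke price (Qd = 0): P = 382.
CS = ½(382 − 94)(288) = 41472.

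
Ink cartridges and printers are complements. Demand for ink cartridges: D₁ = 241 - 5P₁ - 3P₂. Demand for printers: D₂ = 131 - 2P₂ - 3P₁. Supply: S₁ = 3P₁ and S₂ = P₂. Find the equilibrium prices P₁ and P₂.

P₁ = 22, P₂ = 65/3

Market 1: 241 - 5P₁ - 3P₂ = 3P₁ → 8P₁ + 3P₂ = 241.
Market 2: 3P₂ + 3P₁ = 131.
Eliminating P₂: 3×(1) − 3×(2) gives 15P₁ = 330, so P₁ = 22.
Back-substitute into (2): P₂ = (131 − 3×22) / 3 = 65/3.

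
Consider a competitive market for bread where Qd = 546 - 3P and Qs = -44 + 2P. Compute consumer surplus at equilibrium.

Consumer surplus = 6144

Equilibrium: 546 - 3P = -44 + 2P gives P* = 118, Q* = 192.
Demand choke price (Qd = 0): P = 182.
CS = ½(182 − 118)(192) = 6144.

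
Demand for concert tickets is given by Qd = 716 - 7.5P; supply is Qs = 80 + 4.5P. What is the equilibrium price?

Set Qd = Qs: 716 - 7.5P = 80 + 4.5P.
636 = 12P, so P* = 53.
Q* = 716 − 7.5(53) = 318.5.

P* = 53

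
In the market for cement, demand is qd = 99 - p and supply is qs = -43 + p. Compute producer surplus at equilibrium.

Producer surplus = 392

Equilibrium: 99 - p = -43 + p gives p* = 71, q* = 28.
Supply starts at p = 43 (where qs = 0).
PS = ½(71 − 43)(28) = 392.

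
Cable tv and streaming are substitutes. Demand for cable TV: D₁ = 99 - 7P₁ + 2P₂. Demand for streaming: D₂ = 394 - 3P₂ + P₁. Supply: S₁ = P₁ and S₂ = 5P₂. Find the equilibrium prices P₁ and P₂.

P₁ = 790/31, P₂ = 3251/62

Market 1: 99 - 7P₁ + 2P₂ = P₁ → 8P₁ - 2P₂ = 99.
Market 2: 8P₂ - P₁ = 394.
Eliminating P₂: 8×(1) + 2×(2) gives 62P₁ = 1580, so P₁ = 790/31.
Back-substitute into (2): P₂ = (394 + 1×790/31) / 8 = 3251/62.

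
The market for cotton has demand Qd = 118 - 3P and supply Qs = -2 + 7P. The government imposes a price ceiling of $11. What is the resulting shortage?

Equilibrium price would be P* = 12, so the ceiling at 11 binds.
At P = 11: Qd = 118 − 3(11) = 85, Qs = -2 + 7(11) = 75.
Shortage = 85 − 75 = 10.

Shortage = 10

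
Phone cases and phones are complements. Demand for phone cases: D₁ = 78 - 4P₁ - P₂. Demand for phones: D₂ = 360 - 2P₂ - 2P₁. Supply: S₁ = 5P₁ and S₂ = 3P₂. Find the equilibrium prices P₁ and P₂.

Market 1: 78 - 4P₁ - P₂ = 5P₁ → 9P₁ + P₂ = 78.
Market 2: 5P₂ + 2P₁ = 360.
Eliminating P₂: 5×(1) − 1×(2) gives 43P₁ = 30, so P₁ = 30/43.
Back-substitute into (2): P₂ = (360 − 2×30/43) / 5 = 3084/43.

P₁ = 30/43, P₂ = 3084/43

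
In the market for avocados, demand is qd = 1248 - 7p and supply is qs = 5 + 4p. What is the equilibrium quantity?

q* = 457

Set qd = qs: 1248 - 7p = 5 + 4p.
1243 = 11p, so p* = 113.
q* = 1248 − 7(113) = 457.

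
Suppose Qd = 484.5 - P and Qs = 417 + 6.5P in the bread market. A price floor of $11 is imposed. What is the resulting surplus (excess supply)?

Surplus = 15

Equilibrium price would be P* = 9, so the floor at 11 binds.
At P = 11: Qd = 473.5, Qs = 488.5.
Surplus = 488.5 − 473.5 = 15.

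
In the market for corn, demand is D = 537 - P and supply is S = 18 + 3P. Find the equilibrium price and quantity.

P* = 129.75, Q* = 407.25

Set D = S: 537 - P = 18 + 3P.
519 = 4P, so P* = 129.75.
Q* = 537 − 1(129.75) = 407.25.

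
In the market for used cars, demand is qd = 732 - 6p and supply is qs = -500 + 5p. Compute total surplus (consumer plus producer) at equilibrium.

Total surplus = 660

Equilibrium: 732 - 6p = -500 + 5p gives p* = 112, q* = 60.
Demand choke price: p = 122; supply starts at p = 100.
CS = ½(122 − 112)(60) = 300; PS = ½(112 − 100)(60) = 360.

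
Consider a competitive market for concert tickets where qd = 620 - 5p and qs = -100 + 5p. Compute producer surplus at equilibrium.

Equilibrium: 620 - 5p = -100 + 5p gives p* = 72, q* = 260.
Supply starts at p = 20 (where qs = 0).
PS = ½(72 − 20)(260) = 6760.

Producer surplus = 6760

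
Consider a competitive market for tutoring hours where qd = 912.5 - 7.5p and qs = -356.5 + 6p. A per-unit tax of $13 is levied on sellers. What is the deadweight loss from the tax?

Deadweight loss = 845/3

Pre-tax equilibrium: p* = 94, q* = 207.5.
Tax on sellers shifts supply to qs = -356.5 + 6(p − 13) = -434.5 + 6p.
912.5 - 7.5p = -434.5 + 6p gives buyer price pb = 898/9; sellers receive ps = 898/9 − 13 = 781/9.
New quantity: q = 912.5 − 7.5(898/9) = 985/6.
DWL = ½ × 13 × (207.5 − 985/6) = 845/3.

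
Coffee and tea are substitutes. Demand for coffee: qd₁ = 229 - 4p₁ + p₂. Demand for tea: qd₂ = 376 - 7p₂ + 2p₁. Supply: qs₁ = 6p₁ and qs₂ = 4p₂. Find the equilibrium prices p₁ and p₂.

Market 1: 229 - 4p₁ + p₂ = 6p₁ → 10p₁ - p₂ = 229.
Market 2: 11p₂ - 2p₁ = 376.
Eliminating p₂: 11×(1) + 1×(2) gives 108p₁ = 2895, so p₁ = 965/36.
Back-substitute into (2): p₂ = (376 + 2×965/36) / 11 = 703/18.

p₁ = 965/36, p₂ = 703/18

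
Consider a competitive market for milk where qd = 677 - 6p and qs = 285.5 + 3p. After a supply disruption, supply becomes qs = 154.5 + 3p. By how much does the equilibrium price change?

Δp = 131/9

Original equilibrium: p* = 43.5, q* = 416.
New equilibrium: 677 - 6p = 154.5 + 3p, so 522.5 = 9p and p' = 1045/18; q' = 677 − 6(1045/18) = 986/3.
Change in price: 1045/18 − 43.5 = 131/9.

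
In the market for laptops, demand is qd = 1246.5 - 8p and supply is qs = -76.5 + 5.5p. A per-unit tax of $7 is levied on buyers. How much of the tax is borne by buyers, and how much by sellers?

Buyers bear 77/27, sellers bear 112/27

Pre-tax equilibrium: p* = 98, q* = 462.5.
Tax on buyers shifts demand to qd = 1246.5 − 8(p + 7) = 1190.5 - 8p.
1190.5 - 8p = -76.5 + 5.5p gives seller price ps = 2534/27; buyers pay pb = 2534/27 + 7 = 2723/27.
New quantity: q = 1246.5 − 8(2723/27) = 23743/54.
Buyer burden = 2723/27 − 98 = 77/27; seller burden = 98 − 2534/27 = 112/27.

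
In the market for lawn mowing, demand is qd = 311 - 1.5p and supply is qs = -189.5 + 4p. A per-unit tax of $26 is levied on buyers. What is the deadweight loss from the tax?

Deadweight loss = 4056/11

Pre-tax equilibrium: p* = 91, q* = 174.5.
Tax on buyers shifts demand to qd = 311 − 1.5(p + 26) = 272 - 1.5p.
272 - 1.5p = -189.5 + 4p gives seller price ps = 923/11; buyers pay pb = 923/11 + 26 = 1209/11.
New quantity: q = 311 − 1.5(1209/11) = 3215/22.
DWL = ½ × 26 × (174.5 − 3215/22) = 4056/11.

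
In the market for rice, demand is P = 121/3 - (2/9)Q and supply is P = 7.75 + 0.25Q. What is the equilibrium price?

P* = 25

Set the two price expressions equal: 121/3 - (2/9)Q = 7.75 + 0.25Q.
391/12 = (17/36)Q, so Q* = 69.
P* = 121/3 − (2/9)(69) = 25.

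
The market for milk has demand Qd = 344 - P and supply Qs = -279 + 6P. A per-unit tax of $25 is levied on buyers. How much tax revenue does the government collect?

Tax revenue = 40875/7

Pre-tax equilibrium: P* = 89, Q* = 255.
Tax on buyers shifts demand to Qd = 344 − 1(P + 25) = 319 - P.
319 - P = -279 + 6P gives seller price Ps = 598/7; buyers pay Pb = 598/7 + 25 = 773/7.
New quantity: Q = 344 − 1(773/7) = 1635/7.
Revenue = 25 × 1635/7 = 40875/7.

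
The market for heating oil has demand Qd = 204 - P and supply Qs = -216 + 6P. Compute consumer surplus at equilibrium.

Equilibrium: 204 - P = -216 + 6P gives P* = 60, Q* = 144.
Demand choke price (Qd = 0): P = 204.
CS = ½(204 − 60)(144) = 10368.

Consumer surplus = 10368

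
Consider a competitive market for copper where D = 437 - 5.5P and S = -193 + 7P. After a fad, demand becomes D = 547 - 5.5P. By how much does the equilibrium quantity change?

ΔQ = 61.6

Original equilibrium: P* = 50.4, Q* = 159.8.
New equilibrium: 547 - 5.5P = -193 + 7P, so 740 = 12.5P and P' = 59.2; Q' = 547 − 5.5(59.2) = 221.4.
Change in quantity: 221.4 − 159.8 = 61.6.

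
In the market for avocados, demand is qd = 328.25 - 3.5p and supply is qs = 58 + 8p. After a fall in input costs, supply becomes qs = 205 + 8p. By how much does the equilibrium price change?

Δp = -294/23

Original equilibrium: p* = 23.5, q* = 246.
New equilibrium: 328.25 - 3.5p = 205 + 8p, so 123.25 = 11.5p and p' = 493/46; q' = 328.25 − 3.5(493/46) = 6687/23.
Change in price: 493/46 − 23.5 = -294/23.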